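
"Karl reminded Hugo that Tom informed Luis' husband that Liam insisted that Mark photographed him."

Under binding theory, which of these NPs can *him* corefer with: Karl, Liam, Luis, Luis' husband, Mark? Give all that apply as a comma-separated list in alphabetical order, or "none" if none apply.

*him* is a pronoun; Principle B requires it to be free in its binding domain — the clause headed by 'photographed'.
— Karl: subject of the matrix clause; c-commands the pronoun but lies outside its binding domain — allowed.
— Liam: subject of the clause headed by 'insisted'; c-commands the pronoun but lies outside its binding domain — allowed.
— Luis: possessor inside the object DP of the clause headed by 'informed'; does not c-command the pronoun — Principle B does not apply; allowed.
— Luis' husband: object of the clause headed by 'informed'; c-commands the pronoun but lies outside its binding domain — allowed.
— Mark: subject of the clause headed by 'photographed'; c-commands the pronoun within its binding domain — blocked (Principle B).

Karl, Liam, Luis, Luis' husband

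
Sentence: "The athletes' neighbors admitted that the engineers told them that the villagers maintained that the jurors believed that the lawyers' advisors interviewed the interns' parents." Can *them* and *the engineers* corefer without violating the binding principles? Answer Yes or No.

No

*the engineers* is an R-expression; Principle C requires it to be free (not bound by any c-commanding expression).
— them: object of the clause headed by 'told'; the R-expression locally c-commands the pronoun — coreference blocked (Principle B on the pronoun).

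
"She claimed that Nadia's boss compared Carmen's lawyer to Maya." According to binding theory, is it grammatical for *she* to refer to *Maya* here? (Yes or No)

*Maya* is an R-expression; Principle C requires it to be free (not bound by any c-commanding expression).
— she: subject of the matrix clause; the pronoun c-commands the R-expression — coreference blocked (Principle C).

No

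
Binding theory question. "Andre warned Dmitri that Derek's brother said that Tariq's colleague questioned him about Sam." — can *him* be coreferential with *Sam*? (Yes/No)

*him* is a pronoun; Principle B requires it to be free in its binding domain — the clause headed by 'questioned'.
— Sam: second object of the clause headed by 'questioned'; is c-commanded by the pronoun; coreference would bind this R-expression — blocked (Principle C).

No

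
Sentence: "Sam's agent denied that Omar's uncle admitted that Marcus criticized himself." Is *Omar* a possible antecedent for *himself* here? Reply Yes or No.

No

*himself* is a reflexive; Principle A requires it to be bound within its binding domain — the clause headed by 'criticized'.
— Omar: possessor inside the subject DP of the clause headed by 'admitted'; does not c-command the reflexive — cannot bind it (Principle A).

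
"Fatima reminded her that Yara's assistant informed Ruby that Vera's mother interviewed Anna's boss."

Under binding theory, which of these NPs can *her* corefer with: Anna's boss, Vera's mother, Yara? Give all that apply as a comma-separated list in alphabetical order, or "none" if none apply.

*her* is a pronoun; Principle B requires it to be free in its binding domain — the matrix clause.
— Anna's boss: object of the clause headed by 'interviewed'; is c-commanded by the pronoun; coreference would bind this R-expression — blocked (Principle C).
— Vera's mother: subject of the clause headed by 'interviewed'; is c-commanded by the pronoun; coreference would bind this R-expression — blocked (Principle C).
— Yara: possessor inside the subject DP of the clause headed by 'informed'; is c-commanded by the pronoun; coreference would bind this R-expression — blocked (Principle C).

none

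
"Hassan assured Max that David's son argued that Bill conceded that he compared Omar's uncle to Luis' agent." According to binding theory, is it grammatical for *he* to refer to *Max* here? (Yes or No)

Yes

*Max* is an R-expression; Principle C requires it to be free (not bound by any c-commanding expression).
— he: subject of the clause headed by 'compared'; the pronoun does not c-command the R-expression — coreference allowed.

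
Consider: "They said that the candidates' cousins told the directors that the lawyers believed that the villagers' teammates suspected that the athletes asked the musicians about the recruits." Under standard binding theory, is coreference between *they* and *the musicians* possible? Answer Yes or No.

No

*the musicians* is an R-expression; Principle C requires it to be free (not bound by any c-commanding expression).
— they: subject of the matrix clause; the pronoun c-commands the R-expression — coreference blocked (Principle C).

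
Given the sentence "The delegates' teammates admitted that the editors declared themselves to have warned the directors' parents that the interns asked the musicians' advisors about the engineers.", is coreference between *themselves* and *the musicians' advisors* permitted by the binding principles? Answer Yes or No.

No

*themselves* is a reflexive; Principle A requires it to be bound within its binding domain — the clause headed by 'declared'.
— the musicians' advisors: object of the clause headed by 'asked'; does not c-command the reflexive — cannot bind it (Principle A).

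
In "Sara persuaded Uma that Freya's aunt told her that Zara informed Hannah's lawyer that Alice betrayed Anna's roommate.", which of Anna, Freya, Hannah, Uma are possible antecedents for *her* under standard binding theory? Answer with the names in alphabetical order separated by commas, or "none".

Freya, Uma

*her* is a pronoun; Principle B requires it to be free in its binding domain — the clause headed by 'told'.
— Anna: possessor inside the object DP of the clause headed by 'betrayed'; is c-commanded by the pronoun; coreference would bind this R-expression — blocked (Principle C).
— Freya: possessor inside the subject DP of the clause headed by 'told'; does not c-command the pronoun — Principle B does not apply; allowed.
— Hannah: possessor inside the object DP of the clause headed by 'informed'; is c-commanded by the pronoun; coreference would bind this R-expression — blocked (Principle C).
— Uma: object of the matrix clause; c-commands the pronoun but lies outside its binding domain — allowed.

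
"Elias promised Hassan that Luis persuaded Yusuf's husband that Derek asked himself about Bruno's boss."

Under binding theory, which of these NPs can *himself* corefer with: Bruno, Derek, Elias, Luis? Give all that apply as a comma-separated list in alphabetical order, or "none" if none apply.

*himself* is a reflexive; Principle A requires it to be bound within its binding domain — the clause headed by 'asked'.
— Bruno: possessor inside the second object DP of the clause headed by 'asked'; does not c-command the reflexive — cannot bind it (Principle A).
— Derek: subject of the clause headed by 'asked'; c-commands the reflexive within its binding domain — allowed (Principle A).
— Elias: subject of the matrix clause; c-commands the reflexive but lies outside its binding domain — cannot bind it (Principle A).
— Luis: subject of the clause headed by 'persuaded'; c-commands the reflexive but lies outside its binding domain — cannot bind it (Principle A).

Derek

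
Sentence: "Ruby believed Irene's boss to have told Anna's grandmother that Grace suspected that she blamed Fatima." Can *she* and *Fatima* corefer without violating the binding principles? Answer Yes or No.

*Fatima* is an R-expression; Principle C requires it to be free (not bound by any c-commanding expression).
— she: subject of the clause headed by 'blamed'; the pronoun c-commands the R-expression — coreference blocked (Principle C).

No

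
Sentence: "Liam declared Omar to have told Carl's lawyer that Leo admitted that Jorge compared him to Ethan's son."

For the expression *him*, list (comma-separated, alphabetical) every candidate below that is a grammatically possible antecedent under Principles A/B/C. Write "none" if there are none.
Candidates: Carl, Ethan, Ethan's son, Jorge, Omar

*him* is a pronoun; Principle B requires it to be free in its binding domain — the clause headed by 'compared'.
— Carl: possessor inside the object DP of the clause headed by 'told'; does not c-command the pronoun — Principle B does not apply; allowed.
— Ethan: possessor inside the second object DP of the clause headed by 'compared'; is c-commanded by the pronoun; coreference would bind this R-expression — blocked (Principle C).
— Ethan's son: second object of the clause headed by 'compared'; is c-commanded by the pronoun; coreference would bind this R-expression — blocked (Principle C).
— Jorge: subject of the clause headed by 'compared'; c-commands the pronoun within its binding domain — blocked (Principle B).
— Omar: subject of the clause headed by 'told'; c-commands the pronoun but lies outside its binding domain — allowed.

Carl, Omar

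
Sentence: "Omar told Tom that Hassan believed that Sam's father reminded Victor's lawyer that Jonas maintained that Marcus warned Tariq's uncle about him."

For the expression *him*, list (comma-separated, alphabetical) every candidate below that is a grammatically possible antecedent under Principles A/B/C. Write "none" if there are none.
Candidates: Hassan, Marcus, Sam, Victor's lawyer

*him* is a pronoun; Principle B requires it to be free in its binding domain — the clause headed by 'warned'.
— Hassan: subject of the clause headed by 'believed'; c-commands the pronoun but lies outside its binding domain — allowed.
— Marcus: subject of the clause headed by 'warned'; c-commands the pronoun within its binding domain — blocked (Principle B).
— Sam: possessor inside the subject DP of the clause headed by 'reminded'; does not c-command the pronoun — Principle B does not apply; allowed.
— Victor's lawyer: object of the clause headed by 'reminded'; c-commands the pronoun but lies outside its binding domain — allowed.

Hassan, Sam, Victor's lawyer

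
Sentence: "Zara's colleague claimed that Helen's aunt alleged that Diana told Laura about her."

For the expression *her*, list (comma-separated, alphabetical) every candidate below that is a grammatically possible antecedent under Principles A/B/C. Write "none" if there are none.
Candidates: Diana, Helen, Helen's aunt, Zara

Helen, Helen's aunt, Zara

*her* is a pronoun; Principle B requires it to be free in its binding domain — the clause headed by 'told'.
— Diana: subject of the clause headed by 'told'; c-commands the pronoun within its binding domain — blocked (Principle B).
— Helen: possessor inside the subject DP of the clause headed by 'alleged'; does not c-command the pronoun — Principle B does not apply; allowed.
— Helen's aunt: subject of the clause headed by 'alleged'; c-commands the pronoun but lies outside its binding domain — allowed.
— Zara: possessor inside the subject DP of the matrix clause; does not c-command the pronoun — Principle B does not apply; allowed.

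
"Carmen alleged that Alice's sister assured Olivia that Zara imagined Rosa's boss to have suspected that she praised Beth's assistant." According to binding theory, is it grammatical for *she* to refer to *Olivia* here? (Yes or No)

Yes

*Olivia* is an R-expression; Principle C requires it to be free (not bound by any c-commanding expression).
— she: subject of the clause headed by 'praised'; the pronoun does not c-command the R-expression — coreference allowed.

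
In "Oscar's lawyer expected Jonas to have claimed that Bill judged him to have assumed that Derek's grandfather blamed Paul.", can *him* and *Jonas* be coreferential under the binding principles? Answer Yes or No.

Yes

*Jonas* is an R-expression; Principle C requires it to be free (not bound by any c-commanding expression).
— him: subject of the clause headed by 'assumed'; the pronoun does not c-command the R-expression — coreference allowed.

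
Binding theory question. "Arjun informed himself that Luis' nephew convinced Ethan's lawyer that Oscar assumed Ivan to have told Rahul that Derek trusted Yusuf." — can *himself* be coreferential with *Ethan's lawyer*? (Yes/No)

No

*himself* is a reflexive; Principle A requires it to be bound within its binding domain — the matrix clause.
— Ethan's lawyer: object of the clause headed by 'convinced'; does not c-command the reflexive — cannot bind it (Principle A).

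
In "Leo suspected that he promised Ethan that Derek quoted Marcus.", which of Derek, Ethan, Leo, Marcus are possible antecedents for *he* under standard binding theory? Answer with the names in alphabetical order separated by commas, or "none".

*he* is a pronoun; Principle B requires it to be free in its binding domain — the clause headed by 'promised'.
— Derek: subject of the clause headed by 'quoted'; is c-commanded by the pronoun; coreference would bind this R-expression — blocked (Principle C).
— Ethan: object of the clause headed by 'promised'; is c-commanded by the pronoun; coreference would bind this R-expression — blocked (Principle C).
— Leo: subject of the matrix clause; c-commands the pronoun but lies outside its binding domain — allowed.
— Marcus: object of the clause headed by 'quoted'; is c-commanded by the pronoun; coreference would bind this R-expression — blocked (Principle C).

Leo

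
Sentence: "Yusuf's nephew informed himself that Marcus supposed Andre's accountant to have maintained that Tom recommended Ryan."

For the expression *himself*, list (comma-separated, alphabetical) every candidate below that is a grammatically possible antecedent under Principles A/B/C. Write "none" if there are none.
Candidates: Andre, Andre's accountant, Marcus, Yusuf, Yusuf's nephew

*himself* is a reflexive; Principle A requires it to be bound within its binding domain — the matrix clause.
— Andre: possessor inside the subject DP of the clause headed by 'maintained'; does not c-command the reflexive — cannot bind it (Principle A).
— Andre's accountant: subject of the clause headed by 'maintained'; does not c-command the reflexive — cannot bind it (Principle A).
— Marcus: subject of the clause headed by 'supposed'; does not c-command the reflexive — cannot bind it (Principle A).
— Yusuf: possessor inside the subject DP of the matrix clause; does not c-command the reflexive — cannot bind it (Principle A).
— Yusuf's nephew: subject of the matrix clause; c-commands the reflexive within its binding domain — allowed (Principle A).

Yusuf's nephew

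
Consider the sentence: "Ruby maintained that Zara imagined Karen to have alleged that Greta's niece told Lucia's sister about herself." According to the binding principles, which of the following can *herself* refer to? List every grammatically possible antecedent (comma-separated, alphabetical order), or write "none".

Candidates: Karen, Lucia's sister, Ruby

*herself* is a reflexive; Principle A requires it to be bound within its binding domain — the clause headed by 'told'.
— Karen: subject of the clause headed by 'alleged'; c-commands the reflexive but lies outside its binding domain — cannot bind it (Principle A).
— Lucia's sister: object of the clause headed by 'told'; c-commands the reflexive within its binding domain — allowed (Principle A).
— Ruby: subject of the matrix clause; c-commands the reflexive but lies outside its binding domain — cannot bind it (Principle A).

Lucia's sister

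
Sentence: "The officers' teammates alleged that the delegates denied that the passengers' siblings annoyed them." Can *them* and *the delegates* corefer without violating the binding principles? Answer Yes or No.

Yes

*the delegates* is an R-expression; Principle C requires it to be free (not bound by any c-commanding expression).
— them: object of the clause headed by 'annoyed'; the pronoun does not c-command the R-expression — coreference allowed.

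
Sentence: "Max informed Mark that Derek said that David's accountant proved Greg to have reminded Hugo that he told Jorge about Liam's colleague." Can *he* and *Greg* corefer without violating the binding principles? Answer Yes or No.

Yes

*Greg* is an R-expression; Principle C requires it to be free (not bound by any c-commanding expression).
— he: subject of the clause headed by 'told'; the pronoun does not c-command the R-expression — coreference allowed.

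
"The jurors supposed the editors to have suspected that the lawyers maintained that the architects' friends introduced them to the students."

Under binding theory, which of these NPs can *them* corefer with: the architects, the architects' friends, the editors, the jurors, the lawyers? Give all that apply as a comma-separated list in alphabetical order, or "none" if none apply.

the architects, the editors, the jurors, the lawyers

*them* is a pronoun; Principle B requires it to be free in its binding domain — the clause headed by 'introduced'.
— the architects: possessor inside the subject DP of the clause headed by 'introduced'; does not c-command the pronoun — Principle B does not apply; allowed.
— the architects' friends: subject of the clause headed by 'introduced'; c-commands the pronoun within its binding domain — blocked (Principle B).
— the editors: subject of the clause headed by 'suspected'; c-commands the pronoun but lies outside its binding domain — allowed.
— the jurors: subject of the matrix clause; c-commands the pronoun but lies outside its binding domain — allowed.
— the lawyers: subject of the clause headed by 'maintained'; c-commands the pronoun but lies outside its binding domain — allowed.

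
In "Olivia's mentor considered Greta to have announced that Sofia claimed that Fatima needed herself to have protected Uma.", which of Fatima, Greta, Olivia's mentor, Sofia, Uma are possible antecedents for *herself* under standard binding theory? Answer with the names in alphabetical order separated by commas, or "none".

Fatima

*herself* is a reflexive; Principle A requires it to be bound within its binding domain — the clause headed by 'needed'.
— Fatima: subject of the clause headed by 'needed'; c-commands the reflexive within its binding domain — allowed (Principle A).
— Greta: subject of the clause headed by 'announced'; c-commands the reflexive but lies outside its binding domain — cannot bind it (Principle A).
— Olivia's mentor: subject of the matrix clause; c-commands the reflexive but lies outside its binding domain — cannot bind it (Principle A).
— Sofia: subject of the clause headed by 'claimed'; c-commands the reflexive but lies outside its binding domain — cannot bind it (Principle A).
— Uma: object of the clause headed by 'protected'; does not c-command the reflexive — cannot bind it (Principle A).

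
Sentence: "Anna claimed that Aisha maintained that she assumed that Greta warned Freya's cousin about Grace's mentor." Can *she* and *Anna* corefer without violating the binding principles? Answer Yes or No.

Yes

*Anna* is an R-expression; Principle C requires it to be free (not bound by any c-commanding expression).
— she: subject of the clause headed by 'assumed'; the pronoun does not c-command the R-expression — coreference allowed.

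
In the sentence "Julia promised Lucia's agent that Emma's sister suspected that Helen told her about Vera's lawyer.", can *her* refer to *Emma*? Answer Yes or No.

Yes

*her* is a pronoun; Principle B requires it to be free in its binding domain — the clause headed by 'told'.
— Emma: possessor inside the subject DP of the clause headed by 'suspected'; does not c-command the pronoun — Principle B does not apply; allowed.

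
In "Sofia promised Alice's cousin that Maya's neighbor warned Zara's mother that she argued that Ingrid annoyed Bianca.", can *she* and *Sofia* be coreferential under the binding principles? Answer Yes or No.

Yes

*Sofia* is an R-expression; Principle C requires it to be free (not bound by any c-commanding expression).
— she: subject of the clause headed by 'argued'; the pronoun does not c-command the R-expression — coreference allowed.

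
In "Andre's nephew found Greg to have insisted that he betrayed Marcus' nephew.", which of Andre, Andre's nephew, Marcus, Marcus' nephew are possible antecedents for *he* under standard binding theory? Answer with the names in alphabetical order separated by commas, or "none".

*he* is a pronoun; Principle B requires it to be free in its binding domain — the clause headed by 'betrayed'.
— Andre: possessor inside the subject DP of the matrix clause; does not c-command the pronoun — Principle B does not apply; allowed.
— Andre's nephew: subject of the matrix clause; c-commands the pronoun but lies outside its binding domain — allowed.
— Marcus: possessor inside the object DP of the clause headed by 'betrayed'; is c-commanded by the pronoun; coreference would bind this R-expression — blocked (Principle C).
— Marcus' nephew: object of the clause headed by 'betrayed'; is c-commanded by the pronoun; coreference would bind this R-expression — blocked (Principle C).

Andre, Andre's nephew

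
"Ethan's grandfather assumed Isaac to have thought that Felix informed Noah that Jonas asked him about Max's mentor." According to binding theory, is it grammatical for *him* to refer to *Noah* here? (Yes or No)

Yes

*Noah* is an R-expression; Principle C requires it to be free (not bound by any c-commanding expression).
— him: object of the clause headed by 'asked'; the pronoun does not c-command the R-expression — coreference allowed.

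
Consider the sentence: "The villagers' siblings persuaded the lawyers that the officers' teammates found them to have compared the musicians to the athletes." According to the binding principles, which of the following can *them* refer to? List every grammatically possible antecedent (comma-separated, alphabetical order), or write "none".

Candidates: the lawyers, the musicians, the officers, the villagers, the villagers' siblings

*them* is a pronoun; Principle B requires it to be free in its binding domain — the clause headed by 'found'.
— the lawyers: object of the matrix clause; c-commands the pronoun but lies outside its binding domain — allowed.
— the musicians: object of the clause headed by 'compared'; is c-commanded by the pronoun; coreference would bind this R-expression — blocked (Principle C).
— the officers: possessor inside the subject DP of the clause headed by 'found'; does not c-command the pronoun — Principle B does not apply; allowed.
— the villagers: possessor inside the subject DP of the matrix clause; does not c-command the pronoun — Principle B does not apply; allowed.
— the villagers' siblings: subject of the matrix clause; c-commands the pronoun but lies outside its binding domain — allowed.

the lawyers, the officers, the villagers, the villagers' siblings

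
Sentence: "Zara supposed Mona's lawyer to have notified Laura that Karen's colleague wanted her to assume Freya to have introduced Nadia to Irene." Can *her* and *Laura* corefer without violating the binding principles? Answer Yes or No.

Yes

*Laura* is an R-expression; Principle C requires it to be free (not bound by any c-commanding expression).
— her: subject of the clause headed by 'assume'; the pronoun does not c-command the R-expression — coreference allowed.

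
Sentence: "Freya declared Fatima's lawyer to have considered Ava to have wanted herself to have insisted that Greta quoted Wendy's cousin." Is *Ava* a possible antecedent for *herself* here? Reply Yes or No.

*herself* is a reflexive; Principle A requires it to be bound within its binding domain — the clause headed by 'wanted'.
— Ava: subject of the clause headed by 'wanted'; c-commands the reflexive within its binding domain — allowed (Principle A).

Yes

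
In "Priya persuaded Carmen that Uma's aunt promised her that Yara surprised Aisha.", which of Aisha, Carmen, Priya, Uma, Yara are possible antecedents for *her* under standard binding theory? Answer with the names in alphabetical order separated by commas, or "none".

*her* is a pronoun; Principle B requires it to be free in its binding domain — the clause headed by 'promised'.
— Aisha: object of the clause headed by 'surprised'; is c-commanded by the pronoun; coreference would bind this R-expression — blocked (Principle C).
— Carmen: object of the matrix clause; c-commands the pronoun but lies outside its binding domain — allowed.
— Priya: subject of the matrix clause; c-commands the pronoun but lies outside its binding domain — allowed.
— Uma: possessor inside the subject DP of the clause headed by 'promised'; does not c-command the pronoun — Principle B does not apply; allowed.
— Yara: subject of the clause headed by 'surprised'; is c-commanded by the pronoun; coreference would bind this R-expression — blocked (Principle C).

Carmen, Priya, Uma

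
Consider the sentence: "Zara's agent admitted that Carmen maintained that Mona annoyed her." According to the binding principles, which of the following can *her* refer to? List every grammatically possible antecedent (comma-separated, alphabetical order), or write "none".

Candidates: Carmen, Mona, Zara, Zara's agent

*her* is a pronoun; Principle B requires it to be free in its binding domain — the clause headed by 'annoyed'.
— Carmen: subject of the clause headed by 'maintained'; c-commands the pronoun but lies outside its binding domain — allowed.
— Mona: subject of the clause headed by 'annoyed'; c-commands the pronoun within its binding domain — blocked (Principle B).
— Zara: possessor inside the subject DP of the matrix clause; does not c-command the pronoun — Principle B does not apply; allowed.
— Zara's agent: subject of the matrix clause; c-commands the pronoun but lies outside its binding domain — allowed.

Carmen, Zara, Zara's agent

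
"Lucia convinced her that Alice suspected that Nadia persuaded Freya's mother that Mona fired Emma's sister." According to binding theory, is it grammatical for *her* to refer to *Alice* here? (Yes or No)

No

*Alice* is an R-expression; Principle C requires it to be free (not bound by any c-commanding expression).
— her: object of the matrix clause; the pronoun c-commands the R-expression — coreference blocked (Principle C).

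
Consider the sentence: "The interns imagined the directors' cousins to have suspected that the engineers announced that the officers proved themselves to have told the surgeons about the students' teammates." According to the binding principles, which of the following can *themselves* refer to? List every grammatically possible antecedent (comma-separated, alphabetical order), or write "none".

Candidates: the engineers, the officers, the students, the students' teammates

the officers

*themselves* is a reflexive; Principle A requires it to be bound within its binding domain — the clause headed by 'proved'.
— the engineers: subject of the clause headed by 'announced'; c-commands the reflexive but lies outside its binding domain — cannot bind it (Principle A).
— the officers: subject of the clause headed by 'proved'; c-commands the reflexive within its binding domain — allowed (Principle A).
— the students: possessor inside the second object DP of the clause headed by 'told'; does not c-command the reflexive — cannot bind it (Principle A).
— the students' teammates: second object of the clause headed by 'told'; does not c-command the reflexive — cannot bind it (Principle A).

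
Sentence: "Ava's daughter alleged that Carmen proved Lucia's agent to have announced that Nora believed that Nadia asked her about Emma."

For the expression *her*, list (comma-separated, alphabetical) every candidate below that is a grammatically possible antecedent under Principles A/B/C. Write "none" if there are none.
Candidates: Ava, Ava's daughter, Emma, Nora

*her* is a pronoun; Principle B requires it to be free in its binding domain — the clause headed by 'asked'.
— Ava: possessor inside the subject DP of the matrix clause; does not c-command the pronoun — Principle B does not apply; allowed.
— Ava's daughter: subject of the matrix clause; c-commands the pronoun but lies outside its binding domain — allowed.
— Emma: second object of the clause headed by 'asked'; is c-commanded by the pronoun; coreference would bind this R-expression — blocked (Principle C).
— Nora: subject of the clause headed by 'believed'; c-commands the pronoun but lies outside its binding domain — allowed.

Ava, Ava's daughter, Nora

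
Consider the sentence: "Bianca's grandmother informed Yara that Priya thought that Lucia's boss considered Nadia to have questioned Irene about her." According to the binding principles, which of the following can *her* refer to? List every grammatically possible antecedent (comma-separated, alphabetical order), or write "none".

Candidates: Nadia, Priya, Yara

*her* is a pronoun; Principle B requires it to be free in its binding domain — the clause headed by 'questioned'.
— Nadia: subject of the clause headed by 'questioned'; c-commands the pronoun within its binding domain — blocked (Principle B).
— Priya: subject of the clause headed by 'thought'; c-commands the pronoun but lies outside its binding domain — allowed.
— Yara: object of the matrix clause; c-commands the pronoun but lies outside its binding domain — allowed.

Priya, Yara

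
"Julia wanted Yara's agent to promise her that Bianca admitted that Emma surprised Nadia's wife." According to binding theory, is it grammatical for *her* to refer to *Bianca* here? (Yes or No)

No

*Bianca* is an R-expression; Principle C requires it to be free (not bound by any c-commanding expression).
— her: object of the clause headed by 'promise'; the pronoun c-commands the R-expression — coreference blocked (Principle C).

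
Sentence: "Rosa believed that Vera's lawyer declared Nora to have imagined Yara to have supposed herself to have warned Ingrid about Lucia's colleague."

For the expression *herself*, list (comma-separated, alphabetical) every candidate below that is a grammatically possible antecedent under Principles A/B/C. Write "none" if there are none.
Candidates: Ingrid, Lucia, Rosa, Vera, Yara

*herself* is a reflexive; Principle A requires it to be bound within its binding domain — the clause headed by 'supposed'.
— Ingrid: object of the clause headed by 'warned'; does not c-command the reflexive — cannot bind it (Principle A).
— Lucia: possessor inside the second object DP of the clause headed by 'warned'; does not c-command the reflexive — cannot bind it (Principle A).
— Rosa: subject of the matrix clause; c-commands the reflexive but lies outside its binding domain — cannot bind it (Principle A).
— Vera: possessor inside the subject DP of the clause headed by 'declared'; does not c-command the reflexive — cannot bind it (Principle A).
— Yara: subject of the clause headed by 'supposed'; c-commands the reflexive within its binding domain — allowed (Principle A).

Yara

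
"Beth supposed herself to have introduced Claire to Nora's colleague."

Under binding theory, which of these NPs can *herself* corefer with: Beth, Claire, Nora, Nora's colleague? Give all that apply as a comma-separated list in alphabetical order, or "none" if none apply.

*herself* is a reflexive; Principle A requires it to be bound within its binding domain — the matrix clause.
— Beth: subject of the matrix clause; c-commands the reflexive within its binding domain — allowed (Principle A).
— Claire: object of the clause headed by 'introduced'; does not c-command the reflexive — cannot bind it (Principle A).
— Nora: possessor inside the second object DP of the clause headed by 'introduced'; does not c-command the reflexive — cannot bind it (Principle A).
— Nora's colleague: second object of the clause headed by 'introduced'; does not c-command the reflexive — cannot bind it (Principle A).

Beth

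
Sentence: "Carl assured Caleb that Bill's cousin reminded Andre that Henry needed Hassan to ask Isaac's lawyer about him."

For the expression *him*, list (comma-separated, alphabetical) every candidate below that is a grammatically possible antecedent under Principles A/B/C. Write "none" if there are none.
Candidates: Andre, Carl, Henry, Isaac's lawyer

*him* is a pronoun; Principle B requires it to be free in its binding domain — the clause headed by 'ask'.
— Andre: object of the clause headed by 'reminded'; c-commands the pronoun but lies outside its binding domain — allowed.
— Carl: subject of the matrix clause; c-commands the pronoun but lies outside its binding domain — allowed.
— Henry: subject of the clause headed by 'needed'; c-commands the pronoun but lies outside its binding domain — allowed.
— Isaac's lawyer: object of the clause headed by 'ask'; c-commands the pronoun within its binding domain — blocked (Principle B).

Andre, Carl, Henry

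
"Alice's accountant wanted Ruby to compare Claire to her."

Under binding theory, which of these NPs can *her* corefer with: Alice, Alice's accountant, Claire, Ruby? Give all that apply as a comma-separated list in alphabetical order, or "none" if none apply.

Alice, Alice's accountant

*her* is a pronoun; Principle B requires it to be free in its binding domain — the clause headed by 'compare'.
— Alice: possessor inside the subject DP of the matrix clause; does not c-command the pronoun — Principle B does not apply; allowed.
— Alice's accountant: subject of the matrix clause; c-commands the pronoun but lies outside its binding domain — allowed.
— Claire: object of the clause headed by 'compare'; c-commands the pronoun within its binding domain — blocked (Principle B).
— Ruby: subject of the clause headed by 'compare'; c-commands the pronoun within its binding domain — blocked (Principle B).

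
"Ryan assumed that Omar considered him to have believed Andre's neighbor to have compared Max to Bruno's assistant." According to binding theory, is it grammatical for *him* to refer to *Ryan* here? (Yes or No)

Yes

*Ryan* is an R-expression; Principle C requires it to be free (not bound by any c-commanding expression).
— him: subject of the clause headed by 'believed'; the pronoun does not c-command the R-expression — coreference allowed.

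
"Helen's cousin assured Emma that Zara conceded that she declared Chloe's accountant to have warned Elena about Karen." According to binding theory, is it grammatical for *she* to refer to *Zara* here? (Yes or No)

*Zara* is an R-expression; Principle C requires it to be free (not bound by any c-commanding expression).
— she: subject of the clause headed by 'declared'; the pronoun does not c-command the R-expression — coreference allowed.

Yes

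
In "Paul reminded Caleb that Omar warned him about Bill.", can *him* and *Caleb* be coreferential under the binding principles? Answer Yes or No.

Yes

*Caleb* is an R-expression; Principle C requires it to be free (not bound by any c-commanding expression).
— him: object of the clause headed by 'warned'; the pronoun does not c-command the R-expression — coreference allowed.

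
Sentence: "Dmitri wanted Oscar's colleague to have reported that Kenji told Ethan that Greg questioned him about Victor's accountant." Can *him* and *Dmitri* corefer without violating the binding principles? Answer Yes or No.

Yes

*Dmitri* is an R-expression; Principle C requires it to be free (not bound by any c-commanding expression).
— him: object of the clause headed by 'questioned'; the pronoun does not c-command the R-expression — coreference allowed.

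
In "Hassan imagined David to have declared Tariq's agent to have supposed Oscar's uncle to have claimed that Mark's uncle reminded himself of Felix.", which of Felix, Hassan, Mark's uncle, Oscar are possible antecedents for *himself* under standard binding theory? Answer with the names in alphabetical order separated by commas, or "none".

Mark's uncle

*himself* is a reflexive; Principle A requires it to be bound within its binding domain — the clause headed by 'reminded'.
— Felix: second object of the clause headed by 'reminded'; does not c-command the reflexive — cannot bind it (Principle A).
— Hassan: subject of the matrix clause; c-commands the reflexive but lies outside its binding domain — cannot bind it (Principle A).
— Mark's uncle: subject of the clause headed by 'reminded'; c-commands the reflexive within its binding domain — allowed (Principle A).
— Oscar: possessor inside the subject DP of the clause headed by 'claimed'; does not c-command the reflexive — cannot bind it (Principle A).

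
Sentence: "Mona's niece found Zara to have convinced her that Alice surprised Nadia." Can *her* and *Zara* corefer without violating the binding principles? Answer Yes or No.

*Zara* is an R-expression; Principle C requires it to be free (not bound by any c-commanding expression).
— her: object of the clause headed by 'convinced'; the R-expression locally c-commands the pronoun — coreference blocked (Principle B on the pronoun).

No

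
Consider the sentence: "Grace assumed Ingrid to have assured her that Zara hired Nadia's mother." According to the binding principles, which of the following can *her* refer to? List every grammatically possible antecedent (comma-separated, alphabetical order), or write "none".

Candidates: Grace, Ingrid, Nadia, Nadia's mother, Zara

Grace

*her* is a pronoun; Principle B requires it to be free in its binding domain — the clause headed by 'assured'.
— Grace: subject of the matrix clause; c-commands the pronoun but lies outside its binding domain — allowed.
— Ingrid: subject of the clause headed by 'assured'; c-commands the pronoun within its binding domain — blocked (Principle B).
— Nadia: possessor inside the object DP of the clause headed by 'hired'; is c-commanded by the pronoun; coreference would bind this R-expression — blocked (Principle C).
— Nadia's mother: object of the clause headed by 'hired'; is c-commanded by the pronoun; coreference would bind this R-expression — blocked (Principle C).
— Zara: subject of the clause headed by 'hired'; is c-commanded by the pronoun; coreference would bind this R-expression — blocked (Principle C).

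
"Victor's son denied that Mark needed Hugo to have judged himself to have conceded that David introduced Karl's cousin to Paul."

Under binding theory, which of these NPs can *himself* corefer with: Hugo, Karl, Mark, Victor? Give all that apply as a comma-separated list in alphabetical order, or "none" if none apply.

*himself* is a reflexive; Principle A requires it to be bound within its binding domain — the clause headed by 'judged'.
— Hugo: subject of the clause headed by 'judged'; c-commands the reflexive within its binding domain — allowed (Principle A).
— Karl: possessor inside the object DP of the clause headed by 'introduced'; does not c-command the reflexive — cannot bind it (Principle A).
— Mark: subject of the clause headed by 'needed'; c-commands the reflexive but lies outside its binding domain — cannot bind it (Principle A).
— Victor: possessor inside the subject DP of the matrix clause; does not c-command the reflexive — cannot bind it (Principle A).

Hugo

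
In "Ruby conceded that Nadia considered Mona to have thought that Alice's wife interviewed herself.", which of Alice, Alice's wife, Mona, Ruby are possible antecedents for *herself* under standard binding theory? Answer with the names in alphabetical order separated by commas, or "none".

*herself* is a reflexive; Principle A requires it to be bound within its binding domain — the clause headed by 'interviewed'.
— Alice: possessor inside the subject DP of the clause headed by 'interviewed'; does not c-command the reflexive — cannot bind it (Principle A).
— Alice's wife: subject of the clause headed by 'interviewed'; c-commands the reflexive within its binding domain — allowed (Principle A).
— Mona: subject of the clause headed by 'thought'; c-commands the reflexive but lies outside its binding domain — cannot bind it (Principle A).
— Ruby: subject of the matrix clause; c-commands the reflexive but lies outside its binding domain — cannot bind it (Principle A).

Alice's wife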